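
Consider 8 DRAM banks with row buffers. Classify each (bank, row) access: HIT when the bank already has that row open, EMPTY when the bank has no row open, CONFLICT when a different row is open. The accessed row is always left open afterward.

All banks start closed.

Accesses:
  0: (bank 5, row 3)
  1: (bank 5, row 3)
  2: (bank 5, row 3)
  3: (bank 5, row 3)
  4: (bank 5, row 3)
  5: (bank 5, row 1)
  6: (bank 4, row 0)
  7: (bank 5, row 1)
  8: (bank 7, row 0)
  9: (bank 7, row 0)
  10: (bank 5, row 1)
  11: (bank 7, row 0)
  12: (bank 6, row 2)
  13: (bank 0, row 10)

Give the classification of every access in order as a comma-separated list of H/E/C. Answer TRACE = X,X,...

0: bank 5 row 3 — prev None → EMPTY
1: bank 5 row 3 — prev 3 → HIT
2: bank 5 row 3 — prev 3 → HIT
3: bank 5 row 3 — prev 3 → HIT
4: bank 5 row 3 — prev 3 → HIT
5: bank 5 row 1 — prev 3 → CONFLICT
6: bank 4 row 0 — prev None → EMPTY
7: bank 5 row 1 — prev 1 → HIT
8: bank 7 row 0 — prev None → EMPTY
9: bank 7 row 0 — prev 0 → HIT
10: bank 5 row 1 — prev 1 → HIT
11: bank 7 row 0 — prev 0 → HIT
12: bank 6 row 2 — prev None → EMPTY
13: bank 0 row 10 — prev None → EMPTY

TRACE = E,H,H,H,H,C,E,H,E,H,H,H,E,E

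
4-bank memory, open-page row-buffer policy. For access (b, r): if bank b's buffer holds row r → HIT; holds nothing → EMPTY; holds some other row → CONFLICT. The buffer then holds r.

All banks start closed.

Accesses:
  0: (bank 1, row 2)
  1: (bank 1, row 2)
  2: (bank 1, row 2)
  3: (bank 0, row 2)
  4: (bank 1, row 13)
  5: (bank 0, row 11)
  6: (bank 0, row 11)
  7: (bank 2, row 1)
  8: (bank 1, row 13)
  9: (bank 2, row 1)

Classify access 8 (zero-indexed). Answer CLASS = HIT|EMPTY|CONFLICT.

CLASS = HIT

  [0] b1 r2: no row ⇒ E
  [1] b1 r2: had r2 ⇒ H
  [2] b1 r2: had r2 ⇒ H
  [3] b0 r2: no row ⇒ E
  [4] b1 r13: had r2 ⇒ C
  [5] b0 r11: had r2 ⇒ C
  [6] b0 r11: had r11 ⇒ H
  [7] b2 r1: no row ⇒ E
  [8] b1 r13: had r13 ⇒ H
  [9] b2 r1: had r1 ⇒ H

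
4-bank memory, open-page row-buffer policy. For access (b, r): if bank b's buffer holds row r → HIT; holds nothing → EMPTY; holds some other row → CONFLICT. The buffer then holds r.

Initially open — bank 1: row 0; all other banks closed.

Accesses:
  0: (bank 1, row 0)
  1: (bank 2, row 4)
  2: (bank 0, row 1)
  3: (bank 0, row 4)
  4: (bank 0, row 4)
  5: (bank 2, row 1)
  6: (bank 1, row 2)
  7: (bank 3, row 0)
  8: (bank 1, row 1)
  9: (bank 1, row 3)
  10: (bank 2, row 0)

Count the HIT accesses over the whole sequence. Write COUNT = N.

  [0] b1 r0: had r0 ⇒ H
  [1] b2 r4: no row ⇒ E
  [2] b0 r1: no row ⇒ E
  [3] b0 r4: had r1 ⇒ C
  [4] b0 r4: had r4 ⇒ H
  [5] b2 r1: had r4 ⇒ C
  [6] b1 r2: had r0 ⇒ C
  [7] b3 r0: no row ⇒ E
  [8] b1 r1: had r2 ⇒ C
  [9] b1 r3: had r1 ⇒ C
  [10] b2 r0: had r1 ⇒ C

COUNT = 2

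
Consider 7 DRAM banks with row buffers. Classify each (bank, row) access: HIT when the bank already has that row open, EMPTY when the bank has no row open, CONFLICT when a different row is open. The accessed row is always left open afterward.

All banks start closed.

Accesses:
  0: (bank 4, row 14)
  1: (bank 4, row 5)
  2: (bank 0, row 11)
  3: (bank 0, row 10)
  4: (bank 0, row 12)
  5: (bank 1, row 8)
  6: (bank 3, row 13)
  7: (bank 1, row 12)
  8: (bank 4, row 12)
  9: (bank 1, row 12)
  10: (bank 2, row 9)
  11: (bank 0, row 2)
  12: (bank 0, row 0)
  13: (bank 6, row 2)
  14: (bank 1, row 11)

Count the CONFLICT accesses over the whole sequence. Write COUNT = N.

COUNT = 8

step 0: bank4 None->14 [EMPTY]
step 1: bank4 14->5 [CONFLICT]
step 2: bank0 None->11 [EMPTY]
step 3: bank0 11->10 [CONFLICT]
step 4: bank0 10->12 [CONFLICT]
step 5: bank1 None->8 [EMPTY]
step 6: bank3 None->13 [EMPTY]
step 7: bank1 8->12 [CONFLICT]
step 8: bank4 5->12 [CONFLICT]
step 9: bank1 12->12 [HIT]
step 10: bank2 None->9 [EMPTY]
step 11: bank0 12->2 [CONFLICT]
step 12: bank0 2->0 [CONFLICT]
step 13: bank6 None->2 [EMPTY]
step 14: bank1 12->11 [CONFLICT]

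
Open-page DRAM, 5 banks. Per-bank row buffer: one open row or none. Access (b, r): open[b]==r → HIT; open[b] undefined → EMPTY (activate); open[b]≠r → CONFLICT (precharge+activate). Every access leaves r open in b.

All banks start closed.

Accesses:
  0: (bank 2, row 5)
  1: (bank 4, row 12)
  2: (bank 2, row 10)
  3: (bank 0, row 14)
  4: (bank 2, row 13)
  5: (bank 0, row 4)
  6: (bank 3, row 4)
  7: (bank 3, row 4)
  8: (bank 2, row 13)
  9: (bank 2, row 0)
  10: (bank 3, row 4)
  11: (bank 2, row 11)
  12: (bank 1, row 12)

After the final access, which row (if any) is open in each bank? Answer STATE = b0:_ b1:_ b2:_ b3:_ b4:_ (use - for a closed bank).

STATE = b0:4 b1:12 b2:11 b3:4 b4:12

0: bank 2 row 5 — prev None → EMPTY
1: bank 4 row 12 — prev None → EMPTY
2: bank 2 row 10 — prev 5 → CONFLICT
3: bank 0 row 14 — prev None → EMPTY
4: bank 2 row 13 — prev 10 → CONFLICT
5: bank 0 row 4 — prev 14 → CONFLICT
6: bank 3 row 4 — prev None → EMPTY
7: bank 3 row 4 — prev 4 → HIT
8: bank 2 row 13 — prev 13 → HIT
9: bank 2 row 0 — prev 13 → CONFLICT
10: bank 3 row 4 — prev 4 → HIT
11: bank 2 row 11 — prev 0 → CONFLICT
12: bank 1 row 12 — prev None → EMPTY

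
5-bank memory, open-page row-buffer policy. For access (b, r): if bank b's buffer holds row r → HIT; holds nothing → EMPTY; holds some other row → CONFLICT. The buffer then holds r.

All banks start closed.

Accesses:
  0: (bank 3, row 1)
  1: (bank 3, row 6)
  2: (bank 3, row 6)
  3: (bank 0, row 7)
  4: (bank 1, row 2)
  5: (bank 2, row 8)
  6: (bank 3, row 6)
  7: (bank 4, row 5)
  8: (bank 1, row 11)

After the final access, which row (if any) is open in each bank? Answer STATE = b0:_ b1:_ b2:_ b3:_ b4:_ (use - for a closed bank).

STATE = b0:7 b1:11 b2:8 b3:6 b4:5

  [0] b3 r1: no row ⇒ E
  [1] b3 r6: had r1 ⇒ C
  [2] b3 r6: had r6 ⇒ H
  [3] b0 r7: no row ⇒ E
  [4] b1 r2: no row ⇒ E
  [5] b2 r8: no row ⇒ E
  [6] b3 r6: had r6 ⇒ H
  [7] b4 r5: no row ⇒ E
  [8] b1 r11: had r2 ⇒ C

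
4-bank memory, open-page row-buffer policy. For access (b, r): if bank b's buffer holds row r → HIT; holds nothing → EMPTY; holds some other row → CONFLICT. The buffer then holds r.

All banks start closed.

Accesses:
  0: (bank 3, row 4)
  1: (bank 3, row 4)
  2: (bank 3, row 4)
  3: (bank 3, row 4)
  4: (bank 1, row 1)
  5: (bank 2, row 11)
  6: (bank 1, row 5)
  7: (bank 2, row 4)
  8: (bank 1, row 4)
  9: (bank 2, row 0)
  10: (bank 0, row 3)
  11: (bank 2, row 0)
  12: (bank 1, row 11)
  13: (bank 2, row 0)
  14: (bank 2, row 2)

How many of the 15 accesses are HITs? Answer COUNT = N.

  [0] b3 r4: no row ⇒ E
  [1] b3 r4: had r4 ⇒ H
  [2] b3 r4: had r4 ⇒ H
  [3] b3 r4: had r4 ⇒ H
  [4] b1 r1: no row ⇒ E
  [5] b2 r11: no row ⇒ E
  [6] b1 r5: had r1 ⇒ C
  [7] b2 r4: had r11 ⇒ C
  [8] b1 r4: had r5 ⇒ C
  [9] b2 r0: had r4 ⇒ C
  [10] b0 r3: no row ⇒ E
  [11] b2 r0: had r0 ⇒ H
  [12] b1 r11: had r4 ⇒ C
  [13] b2 r0: had r0 ⇒ H
  [14] b2 r2: had r0 ⇒ C

COUNT = 5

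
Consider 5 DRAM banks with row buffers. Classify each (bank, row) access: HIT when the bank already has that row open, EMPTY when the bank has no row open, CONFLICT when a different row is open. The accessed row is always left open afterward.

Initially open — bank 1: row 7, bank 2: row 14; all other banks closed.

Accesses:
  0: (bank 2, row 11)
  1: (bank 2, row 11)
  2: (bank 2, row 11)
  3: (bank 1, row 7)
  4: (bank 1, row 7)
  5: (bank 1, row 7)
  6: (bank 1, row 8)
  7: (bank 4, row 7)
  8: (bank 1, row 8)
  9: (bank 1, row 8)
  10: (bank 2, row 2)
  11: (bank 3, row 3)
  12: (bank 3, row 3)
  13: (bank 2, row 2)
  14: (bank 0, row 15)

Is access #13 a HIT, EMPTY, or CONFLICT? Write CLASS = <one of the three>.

CLASS = HIT

#0 (2,11) C  (was 14)
#1 (2,11) H  (was 11)
#2 (2,11) H  (was 11)
#3 (1,7) H  (was 7)
#4 (1,7) H  (was 7)
#5 (1,7) H  (was 7)
#6 (1,8) C  (was 7)
#7 (4,7) E
#8 (1,8) H  (was 8)
#9 (1,8) H  (was 8)
#10 (2,2) C  (was 11)
#11 (3,3) E
#12 (3,3) H  (was 3)
#13 (2,2) H  (was 2)
#14 (0,15) E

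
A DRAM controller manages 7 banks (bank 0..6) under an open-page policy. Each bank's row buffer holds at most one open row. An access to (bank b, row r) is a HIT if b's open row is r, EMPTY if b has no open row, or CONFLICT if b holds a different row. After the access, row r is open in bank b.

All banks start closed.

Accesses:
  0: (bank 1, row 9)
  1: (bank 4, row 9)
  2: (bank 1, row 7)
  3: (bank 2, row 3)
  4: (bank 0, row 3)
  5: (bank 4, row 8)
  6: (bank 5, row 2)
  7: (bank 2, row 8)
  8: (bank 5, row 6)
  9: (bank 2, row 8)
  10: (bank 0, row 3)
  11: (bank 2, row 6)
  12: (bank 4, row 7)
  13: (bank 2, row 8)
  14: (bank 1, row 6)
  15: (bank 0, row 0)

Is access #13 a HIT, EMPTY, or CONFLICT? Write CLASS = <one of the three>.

#0 (1,9) E
#1 (4,9) E
#2 (1,7) C  (was 9)
#3 (2,3) E
#4 (0,3) E
#5 (4,8) C  (was 9)
#6 (5,2) E
#7 (2,8) C  (was 3)
#8 (5,6) C  (was 2)
#9 (2,8) H  (was 8)
#10 (0,3) H  (was 3)
#11 (2,6) C  (was 8)
#12 (4,7) C  (was 8)
#13 (2,8) C  (was 6)
#14 (1,6) C  (was 7)
#15 (0,0) C  (was 3)

CLASS = CONFLICT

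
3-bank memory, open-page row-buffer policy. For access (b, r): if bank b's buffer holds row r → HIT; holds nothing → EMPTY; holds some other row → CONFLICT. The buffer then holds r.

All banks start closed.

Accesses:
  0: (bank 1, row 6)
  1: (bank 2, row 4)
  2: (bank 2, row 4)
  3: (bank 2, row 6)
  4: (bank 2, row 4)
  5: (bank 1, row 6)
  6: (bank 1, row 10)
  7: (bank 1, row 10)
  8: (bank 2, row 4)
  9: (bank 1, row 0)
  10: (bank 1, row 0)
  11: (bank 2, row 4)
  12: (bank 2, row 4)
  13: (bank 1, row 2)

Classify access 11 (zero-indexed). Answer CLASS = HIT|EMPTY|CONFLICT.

0: bank 1 row 6 — prev None → EMPTY
1: bank 2 row 4 — prev None → EMPTY
2: bank 2 row 4 — prev 4 → HIT
3: bank 2 row 6 — prev 4 → CONFLICT
4: bank 2 row 4 — prev 6 → CONFLICT
5: bank 1 row 6 — prev 6 → HIT
6: bank 1 row 10 — prev 6 → CONFLICT
7: bank 1 row 10 — prev 10 → HIT
8: bank 2 row 4 — prev 4 → HIT
9: bank 1 row 0 — prev 10 → CONFLICT
10: bank 1 row 0 — prev 0 → HIT
11: bank 2 row 4 — prev 4 → HIT
12: bank 2 row 4 — prev 4 → HIT
13: bank 1 row 2 — prev 0 → CONFLICT

CLASS = HIT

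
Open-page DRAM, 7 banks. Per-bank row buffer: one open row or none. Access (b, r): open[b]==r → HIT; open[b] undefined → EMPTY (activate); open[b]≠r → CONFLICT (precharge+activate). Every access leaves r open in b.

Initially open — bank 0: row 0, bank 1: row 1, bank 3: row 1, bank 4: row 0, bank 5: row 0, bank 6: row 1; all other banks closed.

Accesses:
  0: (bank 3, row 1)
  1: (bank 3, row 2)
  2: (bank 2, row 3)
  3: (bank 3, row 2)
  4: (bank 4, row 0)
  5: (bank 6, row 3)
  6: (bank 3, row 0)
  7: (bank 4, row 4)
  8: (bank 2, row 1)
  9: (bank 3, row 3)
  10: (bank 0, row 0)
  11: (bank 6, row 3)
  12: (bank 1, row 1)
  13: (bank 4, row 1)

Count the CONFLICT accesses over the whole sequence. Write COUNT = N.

step 0: bank3 1->1 [HIT]
step 1: bank3 1->2 [CONFLICT]
step 2: bank2 None->3 [EMPTY]
step 3: bank3 2->2 [HIT]
step 4: bank4 0->0 [HIT]
step 5: bank6 1->3 [CONFLICT]
step 6: bank3 2->0 [CONFLICT]
step 7: bank4 0->4 [CONFLICT]
step 8: bank2 3->1 [CONFLICT]
step 9: bank3 0->3 [CONFLICT]
step 10: bank0 0->0 [HIT]
step 11: bank6 3->3 [HIT]
step 12: bank1 1->1 [HIT]
step 13: bank4 4->1 [CONFLICT]

COUNT = 7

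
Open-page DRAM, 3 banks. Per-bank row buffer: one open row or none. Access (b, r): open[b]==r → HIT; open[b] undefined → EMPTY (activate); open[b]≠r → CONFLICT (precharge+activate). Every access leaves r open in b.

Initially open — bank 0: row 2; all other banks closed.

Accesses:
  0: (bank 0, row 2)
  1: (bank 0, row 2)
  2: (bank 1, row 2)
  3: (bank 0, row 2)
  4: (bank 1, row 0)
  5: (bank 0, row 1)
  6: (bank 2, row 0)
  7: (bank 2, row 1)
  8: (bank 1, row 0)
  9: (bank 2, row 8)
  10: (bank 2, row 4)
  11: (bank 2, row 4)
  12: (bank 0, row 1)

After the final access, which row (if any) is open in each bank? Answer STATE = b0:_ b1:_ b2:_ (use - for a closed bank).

step 0: bank0 2->2 [HIT]
step 1: bank0 2->2 [HIT]
step 2: bank1 None->2 [EMPTY]
step 3: bank0 2->2 [HIT]
step 4: bank1 2->0 [CONFLICT]
step 5: bank0 2->1 [CONFLICT]
step 6: bank2 None->0 [EMPTY]
step 7: bank2 0->1 [CONFLICT]
step 8: bank1 0->0 [HIT]
step 9: bank2 1->8 [CONFLICT]
step 10: bank2 8->4 [CONFLICT]
step 11: bank2 4->4 [HIT]
step 12: bank0 1->1 [HIT]

STATE = b0:1 b1:0 b2:4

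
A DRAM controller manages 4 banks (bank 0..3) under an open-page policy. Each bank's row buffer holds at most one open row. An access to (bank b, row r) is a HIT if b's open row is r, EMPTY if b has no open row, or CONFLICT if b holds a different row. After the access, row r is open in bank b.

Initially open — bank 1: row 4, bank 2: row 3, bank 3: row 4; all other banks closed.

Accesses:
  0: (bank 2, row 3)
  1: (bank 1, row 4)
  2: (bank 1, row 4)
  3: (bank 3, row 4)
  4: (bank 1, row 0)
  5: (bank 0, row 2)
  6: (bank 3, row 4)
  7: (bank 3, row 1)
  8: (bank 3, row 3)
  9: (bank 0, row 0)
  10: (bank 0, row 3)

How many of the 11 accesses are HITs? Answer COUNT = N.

step 0: bank2 3->3 [HIT]
step 1: bank1 4->4 [HIT]
step 2: bank1 4->4 [HIT]
step 3: bank3 4->4 [HIT]
step 4: bank1 4->0 [CONFLICT]
step 5: bank0 None->2 [EMPTY]
step 6: bank3 4->4 [HIT]
step 7: bank3 4->1 [CONFLICT]
step 8: bank3 1->3 [CONFLICT]
step 9: bank0 2->0 [CONFLICT]
step 10: bank0 0->3 [CONFLICT]

COUNT = 5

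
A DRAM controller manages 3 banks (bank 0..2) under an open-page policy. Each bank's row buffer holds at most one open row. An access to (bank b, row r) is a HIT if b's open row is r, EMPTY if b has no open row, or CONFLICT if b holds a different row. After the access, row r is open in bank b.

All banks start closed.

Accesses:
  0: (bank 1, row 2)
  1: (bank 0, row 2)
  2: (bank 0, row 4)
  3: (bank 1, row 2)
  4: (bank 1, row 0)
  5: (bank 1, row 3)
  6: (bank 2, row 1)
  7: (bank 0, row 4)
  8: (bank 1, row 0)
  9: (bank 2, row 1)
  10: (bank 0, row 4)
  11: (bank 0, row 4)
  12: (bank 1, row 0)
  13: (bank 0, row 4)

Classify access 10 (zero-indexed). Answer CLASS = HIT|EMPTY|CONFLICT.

CLASS = HIT

0: bank 1 row 2 — prev None → EMPTY
1: bank 0 row 2 — prev None → EMPTY
2: bank 0 row 4 — prev 2 → CONFLICT
3: bank 1 row 2 — prev 2 → HIT
4: bank 1 row 0 — prev 2 → CONFLICT
5: bank 1 row 3 — prev 0 → CONFLICT
6: bank 2 row 1 — prev None → EMPTY
7: bank 0 row 4 — prev 4 → HIT
8: bank 1 row 0 — prev 3 → CONFLICT
9: bank 2 row 1 — prev 1 → HIT
10: bank 0 row 4 — prev 4 → HIT
11: bank 0 row 4 — prev 4 → HIT
12: bank 1 row 0 — prev 0 → HIT
13: bank 0 row 4 — prev 4 → HIT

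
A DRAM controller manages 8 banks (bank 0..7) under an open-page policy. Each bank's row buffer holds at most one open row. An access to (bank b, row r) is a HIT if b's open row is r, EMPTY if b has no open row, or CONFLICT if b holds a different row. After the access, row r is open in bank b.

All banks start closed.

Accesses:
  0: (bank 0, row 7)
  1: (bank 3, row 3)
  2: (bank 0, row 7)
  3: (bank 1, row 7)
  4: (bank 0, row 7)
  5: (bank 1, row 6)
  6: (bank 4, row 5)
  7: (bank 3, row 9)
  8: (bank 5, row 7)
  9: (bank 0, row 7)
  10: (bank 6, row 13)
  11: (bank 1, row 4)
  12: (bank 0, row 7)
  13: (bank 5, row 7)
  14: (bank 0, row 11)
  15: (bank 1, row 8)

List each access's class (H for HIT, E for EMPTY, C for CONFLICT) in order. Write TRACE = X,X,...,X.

TRACE = E,E,H,E,H,C,E,C,E,H,E,C,H,H,C,C

0: bank 0 row 7 — prev None → EMPTY
1: bank 3 row 3 — prev None → EMPTY
2: bank 0 row 7 — prev 7 → HIT
3: bank 1 row 7 — prev None → EMPTY
4: bank 0 row 7 — prev 7 → HIT
5: bank 1 row 6 — prev 7 → CONFLICT
6: bank 4 row 5 — prev None → EMPTY
7: bank 3 row 9 — prev 3 → CONFLICT
8: bank 5 row 7 — prev None → EMPTY
9: bank 0 row 7 — prev 7 → HIT
10: bank 6 row 13 — prev None → EMPTY
11: bank 1 row 4 — prev 6 → CONFLICT
12: bank 0 row 7 — prev 7 → HIT
13: bank 5 row 7 — prev 7 → HIT
14: bank 0 row 11 — prev 7 → CONFLICT
15: bank 1 row 8 — prev 4 → CONFLICT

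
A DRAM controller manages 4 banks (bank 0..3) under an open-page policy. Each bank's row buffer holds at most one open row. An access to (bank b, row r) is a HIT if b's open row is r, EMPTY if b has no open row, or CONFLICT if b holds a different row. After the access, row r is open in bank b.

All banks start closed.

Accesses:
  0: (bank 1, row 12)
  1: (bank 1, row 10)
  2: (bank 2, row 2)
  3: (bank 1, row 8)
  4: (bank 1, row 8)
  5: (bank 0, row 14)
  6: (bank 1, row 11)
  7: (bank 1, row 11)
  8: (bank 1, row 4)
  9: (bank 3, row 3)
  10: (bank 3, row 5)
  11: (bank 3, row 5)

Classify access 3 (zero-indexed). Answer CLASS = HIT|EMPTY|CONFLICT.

step 0: bank1 None->12 [EMPTY]
step 1: bank1 12->10 [CONFLICT]
step 2: bank2 None->2 [EMPTY]
step 3: bank1 10->8 [CONFLICT]
step 4: bank1 8->8 [HIT]
step 5: bank0 None->14 [EMPTY]
step 6: bank1 8->11 [CONFLICT]
step 7: bank1 11->11 [HIT]
step 8: bank1 11->4 [CONFLICT]
step 9: bank3 None->3 [EMPTY]
step 10: bank3 3->5 [CONFLICT]
step 11: bank3 5->5 [HIT]

CLASS = CONFLICT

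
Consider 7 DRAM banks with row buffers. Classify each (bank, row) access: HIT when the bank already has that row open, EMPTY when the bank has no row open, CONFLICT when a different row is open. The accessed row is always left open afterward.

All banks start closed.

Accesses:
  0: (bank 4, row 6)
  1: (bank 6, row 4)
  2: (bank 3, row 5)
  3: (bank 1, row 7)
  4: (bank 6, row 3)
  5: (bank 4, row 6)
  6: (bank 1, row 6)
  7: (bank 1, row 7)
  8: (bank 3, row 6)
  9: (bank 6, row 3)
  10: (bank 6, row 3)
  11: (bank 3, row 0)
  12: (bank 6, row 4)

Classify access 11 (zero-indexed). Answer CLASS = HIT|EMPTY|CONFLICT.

0: bank 4 row 6 — prev None → EMPTY
1: bank 6 row 4 — prev None → EMPTY
2: bank 3 row 5 — prev None → EMPTY
3: bank 1 row 7 — prev None → EMPTY
4: bank 6 row 3 — prev 4 → CONFLICT
5: bank 4 row 6 — prev 6 → HIT
6: bank 1 row 6 — prev 7 → CONFLICT
7: bank 1 row 7 — prev 6 → CONFLICT
8: bank 3 row 6 — prev 5 → CONFLICT
9: bank 6 row 3 — prev 3 → HIT
10: bank 6 row 3 — prev 3 → HIT
11: bank 3 row 0 — prev 6 → CONFLICT
12: bank 6 row 4 — prev 3 → CONFLICT

CLASS = CONFLICT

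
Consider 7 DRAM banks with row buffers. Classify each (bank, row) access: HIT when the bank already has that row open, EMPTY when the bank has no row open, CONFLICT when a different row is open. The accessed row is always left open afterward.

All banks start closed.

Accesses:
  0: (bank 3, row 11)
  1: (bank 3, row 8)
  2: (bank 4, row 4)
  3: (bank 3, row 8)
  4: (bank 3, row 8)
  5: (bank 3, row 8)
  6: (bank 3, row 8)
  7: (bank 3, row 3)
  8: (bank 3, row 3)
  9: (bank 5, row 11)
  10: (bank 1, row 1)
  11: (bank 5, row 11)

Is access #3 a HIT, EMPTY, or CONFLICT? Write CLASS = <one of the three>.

CLASS = HIT

step 0: bank3 None->11 [EMPTY]
step 1: bank3 11->8 [CONFLICT]
step 2: bank4 None->4 [EMPTY]
step 3: bank3 8->8 [HIT]
step 4: bank3 8->8 [HIT]
step 5: bank3 8->8 [HIT]
step 6: bank3 8->8 [HIT]
step 7: bank3 8->3 [CONFLICT]
step 8: bank3 3->3 [HIT]
step 9: bank5 None->11 [EMPTY]
step 10: bank1 None->1 [EMPTY]
step 11: bank5 11->11 [HIT]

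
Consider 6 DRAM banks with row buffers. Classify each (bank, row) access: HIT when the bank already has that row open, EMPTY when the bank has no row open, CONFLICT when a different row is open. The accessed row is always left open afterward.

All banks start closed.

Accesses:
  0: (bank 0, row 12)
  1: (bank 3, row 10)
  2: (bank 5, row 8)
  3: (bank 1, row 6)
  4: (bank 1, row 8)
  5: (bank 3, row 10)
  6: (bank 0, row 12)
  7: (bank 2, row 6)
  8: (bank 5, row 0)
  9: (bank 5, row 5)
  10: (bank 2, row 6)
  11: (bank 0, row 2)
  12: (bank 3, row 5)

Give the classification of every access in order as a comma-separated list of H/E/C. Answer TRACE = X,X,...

TRACE = E,E,E,E,C,H,H,E,C,C,H,C,C

  [0] b0 r12: no row ⇒ E
  [1] b3 r10: no row ⇒ E
  [2] b5 r8: no row ⇒ E
  [3] b1 r6: no row ⇒ E
  [4] b1 r8: had r6 ⇒ C
  [5] b3 r10: had r10 ⇒ H
  [6] b0 r12: had r12 ⇒ H
  [7] b2 r6: no row ⇒ E
  [8] b5 r0: had r8 ⇒ C
  [9] b5 r5: had r0 ⇒ C
  [10] b2 r6: had r6 ⇒ H
  [11] b0 r2: had r12 ⇒ C
  [12] b3 r5: had r10 ⇒ C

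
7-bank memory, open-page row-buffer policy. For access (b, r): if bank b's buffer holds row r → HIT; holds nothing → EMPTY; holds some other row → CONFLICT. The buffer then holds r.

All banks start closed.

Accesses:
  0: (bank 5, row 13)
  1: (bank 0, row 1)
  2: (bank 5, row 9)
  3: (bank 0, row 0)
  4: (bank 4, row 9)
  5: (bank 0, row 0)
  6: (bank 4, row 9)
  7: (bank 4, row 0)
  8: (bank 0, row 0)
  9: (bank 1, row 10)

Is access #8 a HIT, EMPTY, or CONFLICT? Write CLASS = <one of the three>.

CLASS = HIT

0: bank 5 row 13 — prev None → EMPTY
1: bank 0 row 1 — prev None → EMPTY
2: bank 5 row 9 — prev 13 → CONFLICT
3: bank 0 row 0 — prev 1 → CONFLICT
4: bank 4 row 9 — prev None → EMPTY
5: bank 0 row 0 — prev 0 → HIT
6: bank 4 row 9 — prev 9 → HIT
7: bank 4 row 0 — prev 9 → CONFLICT
8: bank 0 row 0 — prev 0 → HIT
9: bank 1 row 10 — prev None → EMPTY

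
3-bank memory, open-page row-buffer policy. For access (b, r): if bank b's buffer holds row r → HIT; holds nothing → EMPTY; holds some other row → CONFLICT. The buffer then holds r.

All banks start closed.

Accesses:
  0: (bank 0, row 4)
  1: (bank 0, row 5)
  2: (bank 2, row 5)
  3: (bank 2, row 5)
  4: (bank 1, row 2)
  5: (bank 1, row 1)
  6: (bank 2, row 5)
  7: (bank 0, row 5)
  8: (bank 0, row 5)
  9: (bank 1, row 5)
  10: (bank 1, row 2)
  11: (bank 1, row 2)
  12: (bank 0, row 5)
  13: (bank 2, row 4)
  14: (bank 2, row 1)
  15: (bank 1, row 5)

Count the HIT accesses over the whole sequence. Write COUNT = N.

COUNT = 6

step 0: bank0 None->4 [EMPTY]
step 1: bank0 4->5 [CONFLICT]
step 2: bank2 None->5 [EMPTY]
step 3: bank2 5->5 [HIT]
step 4: bank1 None->2 [EMPTY]
step 5: bank1 2->1 [CONFLICT]
step 6: bank2 5->5 [HIT]
step 7: bank0 5->5 [HIT]
step 8: bank0 5->5 [HIT]
step 9: bank1 1->5 [CONFLICT]
step 10: bank1 5->2 [CONFLICT]
step 11: bank1 2->2 [HIT]
step 12: bank0 5->5 [HIT]
step 13: bank2 5->4 [CONFLICT]
step 14: bank2 4->1 [CONFLICT]
step 15: bank1 2->5 [CONFLICT]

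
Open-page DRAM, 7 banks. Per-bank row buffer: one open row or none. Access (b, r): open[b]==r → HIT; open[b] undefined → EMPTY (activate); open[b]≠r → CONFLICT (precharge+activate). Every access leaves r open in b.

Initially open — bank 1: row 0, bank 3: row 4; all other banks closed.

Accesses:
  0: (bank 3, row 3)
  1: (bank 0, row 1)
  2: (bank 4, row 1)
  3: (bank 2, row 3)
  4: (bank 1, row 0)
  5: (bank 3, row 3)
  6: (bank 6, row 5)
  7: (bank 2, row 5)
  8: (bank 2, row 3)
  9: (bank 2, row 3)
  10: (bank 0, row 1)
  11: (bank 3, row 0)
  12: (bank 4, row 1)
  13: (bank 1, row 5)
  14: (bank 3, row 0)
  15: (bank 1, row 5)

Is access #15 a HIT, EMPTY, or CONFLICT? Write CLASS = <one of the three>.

#0 (3,3) C  (was 4)
#1 (0,1) E
#2 (4,1) E
#3 (2,3) E
#4 (1,0) H  (was 0)
#5 (3,3) H  (was 3)
#6 (6,5) E
#7 (2,5) C  (was 3)
#8 (2,3) C  (was 5)
#9 (2,3) H  (was 3)
#10 (0,1) H  (was 1)
#11 (3,0) C  (was 3)
#12 (4,1) H  (was 1)
#13 (1,5) C  (was 0)
#14 (3,0) H  (was 0)
#15 (1,5) H  (was 5)

CLASS = HIT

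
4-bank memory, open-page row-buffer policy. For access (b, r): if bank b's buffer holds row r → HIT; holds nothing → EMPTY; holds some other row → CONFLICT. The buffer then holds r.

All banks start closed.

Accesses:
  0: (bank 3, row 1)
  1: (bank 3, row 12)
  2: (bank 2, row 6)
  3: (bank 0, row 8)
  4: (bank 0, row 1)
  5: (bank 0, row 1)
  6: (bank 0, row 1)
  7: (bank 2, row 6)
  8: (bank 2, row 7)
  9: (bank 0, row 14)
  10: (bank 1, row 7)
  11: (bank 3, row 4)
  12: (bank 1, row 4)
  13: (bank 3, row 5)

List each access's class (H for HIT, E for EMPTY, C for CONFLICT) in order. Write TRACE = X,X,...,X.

  [0] b3 r1: no row ⇒ E
  [1] b3 r12: had r1 ⇒ C
  [2] b2 r6: no row ⇒ E
  [3] b0 r8: no row ⇒ E
  [4] b0 r1: had r8 ⇒ C
  [5] b0 r1: had r1 ⇒ H
  [6] b0 r1: had r1 ⇒ H
  [7] b2 r6: had r6 ⇒ H
  [8] b2 r7: had r6 ⇒ C
  [9] b0 r14: had r1 ⇒ C
  [10] b1 r7: no row ⇒ E
  [11] b3 r4: had r12 ⇒ C
  [12] b1 r4: had r7 ⇒ C
  [13] b3 r5: had r4 ⇒ C

TRACE = E,C,E,E,C,H,H,H,C,C,E,C,C,C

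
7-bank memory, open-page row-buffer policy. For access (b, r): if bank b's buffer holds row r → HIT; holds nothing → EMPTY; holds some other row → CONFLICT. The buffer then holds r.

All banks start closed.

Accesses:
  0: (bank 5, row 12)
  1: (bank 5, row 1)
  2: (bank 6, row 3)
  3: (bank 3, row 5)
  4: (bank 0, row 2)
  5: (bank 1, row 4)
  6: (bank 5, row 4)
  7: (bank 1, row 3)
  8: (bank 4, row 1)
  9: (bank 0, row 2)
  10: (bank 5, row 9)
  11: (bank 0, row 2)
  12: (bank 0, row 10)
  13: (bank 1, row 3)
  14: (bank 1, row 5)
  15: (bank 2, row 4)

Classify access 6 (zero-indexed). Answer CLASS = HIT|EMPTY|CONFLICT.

#0 (5,12) E
#1 (5,1) C  (was 12)
#2 (6,3) E
#3 (3,5) E
#4 (0,2) E
#5 (1,4) E
#6 (5,4) C  (was 1)
#7 (1,3) C  (was 4)
#8 (4,1) E
#9 (0,2) H  (was 2)
#10 (5,9) C  (was 4)
#11 (0,2) H  (was 2)
#12 (0,10) C  (was 2)
#13 (1,3) H  (was 3)
#14 (1,5) C  (was 3)
#15 (2,4) E

CLASS = CONFLICT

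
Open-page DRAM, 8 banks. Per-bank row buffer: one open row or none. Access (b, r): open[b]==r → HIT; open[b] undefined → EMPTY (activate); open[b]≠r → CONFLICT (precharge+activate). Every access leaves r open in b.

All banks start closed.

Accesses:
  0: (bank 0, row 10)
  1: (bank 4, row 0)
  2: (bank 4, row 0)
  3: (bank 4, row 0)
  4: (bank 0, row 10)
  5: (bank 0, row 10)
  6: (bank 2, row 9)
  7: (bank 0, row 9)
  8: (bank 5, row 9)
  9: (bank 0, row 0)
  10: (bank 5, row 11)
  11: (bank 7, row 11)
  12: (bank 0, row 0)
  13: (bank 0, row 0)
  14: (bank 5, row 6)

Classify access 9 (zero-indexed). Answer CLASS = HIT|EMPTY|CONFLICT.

step 0: bank0 None->10 [EMPTY]
step 1: bank4 None->0 [EMPTY]
step 2: bank4 0->0 [HIT]
step 3: bank4 0->0 [HIT]
step 4: bank0 10->10 [HIT]
step 5: bank0 10->10 [HIT]
step 6: bank2 None->9 [EMPTY]
step 7: bank0 10->9 [CONFLICT]
step 8: bank5 None->9 [EMPTY]
step 9: bank0 9->0 [CONFLICT]
step 10: bank5 9->11 [CONFLICT]
step 11: bank7 None->11 [EMPTY]
step 12: bank0 0->0 [HIT]
step 13: bank0 0->0 [HIT]
step 14: bank5 11->6 [CONFLICT]

CLASS = CONFLICT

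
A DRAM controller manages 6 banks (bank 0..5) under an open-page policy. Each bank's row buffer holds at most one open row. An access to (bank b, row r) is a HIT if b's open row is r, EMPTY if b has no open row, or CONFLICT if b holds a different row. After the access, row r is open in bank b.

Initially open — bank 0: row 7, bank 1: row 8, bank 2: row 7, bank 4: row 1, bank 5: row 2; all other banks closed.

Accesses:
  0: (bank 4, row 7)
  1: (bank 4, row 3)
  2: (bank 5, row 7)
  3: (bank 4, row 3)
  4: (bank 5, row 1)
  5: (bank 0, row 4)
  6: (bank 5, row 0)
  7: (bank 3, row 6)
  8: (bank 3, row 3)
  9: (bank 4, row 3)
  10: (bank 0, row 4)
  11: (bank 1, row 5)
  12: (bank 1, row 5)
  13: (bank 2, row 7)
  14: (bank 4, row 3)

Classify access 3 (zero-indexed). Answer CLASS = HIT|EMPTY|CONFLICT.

CLASS = HIT

step 0: bank4 1->7 [CONFLICT]
step 1: bank4 7->3 [CONFLICT]
step 2: bank5 2->7 [CONFLICT]
step 3: bank4 3->3 [HIT]
step 4: bank5 7->1 [CONFLICT]
step 5: bank0 7->4 [CONFLICT]
step 6: bank5 1->0 [CONFLICT]
step 7: bank3 None->6 [EMPTY]
step 8: bank3 6->3 [CONFLICT]
step 9: bank4 3->3 [HIT]
step 10: bank0 4->4 [HIT]
step 11: bank1 8->5 [CONFLICT]
step 12: bank1 5->5 [HIT]
step 13: bank2 7->7 [HIT]
step 14: bank4 3->3 [HIT]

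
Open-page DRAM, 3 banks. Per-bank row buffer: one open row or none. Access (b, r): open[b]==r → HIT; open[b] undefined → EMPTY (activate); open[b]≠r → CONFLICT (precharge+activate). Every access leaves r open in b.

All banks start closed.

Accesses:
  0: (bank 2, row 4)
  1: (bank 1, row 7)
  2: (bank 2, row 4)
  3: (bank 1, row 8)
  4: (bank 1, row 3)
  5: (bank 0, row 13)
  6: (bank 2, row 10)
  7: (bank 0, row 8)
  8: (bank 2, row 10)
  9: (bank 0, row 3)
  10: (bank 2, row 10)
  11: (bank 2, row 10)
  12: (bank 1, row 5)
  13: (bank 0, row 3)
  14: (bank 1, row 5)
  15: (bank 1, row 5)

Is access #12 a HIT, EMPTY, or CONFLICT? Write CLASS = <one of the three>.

CLASS = CONFLICT

0: bank 2 row 4 — prev None → EMPTY
1: bank 1 row 7 — prev None → EMPTY
2: bank 2 row 4 — prev 4 → HIT
3: bank 1 row 8 — prev 7 → CONFLICT
4: bank 1 row 3 — prev 8 → CONFLICT
5: bank 0 row 13 — prev None → EMPTY
6: bank 2 row 10 — prev 4 → CONFLICT
7: bank 0 row 8 — prev 13 → CONFLICT
8: bank 2 row 10 — prev 10 → HIT
9: bank 0 row 3 — prev 8 → CONFLICT
10: bank 2 row 10 — prev 10 → HIT
11: bank 2 row 10 — prev 10 → HIT
12: bank 1 row 5 — prev 3 → CONFLICT
13: bank 0 row 3 — prev 3 → HIT
14: bank 1 row 5 — prev 5 → HIT
15: bank 1 row 5 — prev 5 → HIT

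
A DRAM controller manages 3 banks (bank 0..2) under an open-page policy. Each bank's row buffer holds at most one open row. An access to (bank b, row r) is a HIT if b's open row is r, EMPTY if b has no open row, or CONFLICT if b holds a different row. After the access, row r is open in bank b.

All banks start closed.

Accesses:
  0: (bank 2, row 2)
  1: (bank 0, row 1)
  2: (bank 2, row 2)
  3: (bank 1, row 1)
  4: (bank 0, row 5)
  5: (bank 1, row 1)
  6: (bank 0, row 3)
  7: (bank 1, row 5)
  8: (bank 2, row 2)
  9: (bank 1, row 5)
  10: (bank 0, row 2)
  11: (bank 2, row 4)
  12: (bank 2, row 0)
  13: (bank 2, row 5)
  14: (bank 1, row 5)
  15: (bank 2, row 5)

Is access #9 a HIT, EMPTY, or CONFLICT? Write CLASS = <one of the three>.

0: bank 2 row 2 — prev None → EMPTY
1: bank 0 row 1 — prev None → EMPTY
2: bank 2 row 2 — prev 2 → HIT
3: bank 1 row 1 — prev None → EMPTY
4: bank 0 row 5 — prev 1 → CONFLICT
5: bank 1 row 1 — prev 1 → HIT
6: bank 0 row 3 — prev 5 → CONFLICT
7: bank 1 row 5 — prev 1 → CONFLICT
8: bank 2 row 2 — prev 2 → HIT
9: bank 1 row 5 — prev 5 → HIT
10: bank 0 row 2 — prev 3 → CONFLICT
11: bank 2 row 4 — prev 2 → CONFLICT
12: bank 2 row 0 — prev 4 → CONFLICT
13: bank 2 row 5 — prev 0 → CONFLICT
14: bank 1 row 5 — prev 5 → HIT
15: bank 2 row 5 — prev 5 → HIT

CLASS = HIT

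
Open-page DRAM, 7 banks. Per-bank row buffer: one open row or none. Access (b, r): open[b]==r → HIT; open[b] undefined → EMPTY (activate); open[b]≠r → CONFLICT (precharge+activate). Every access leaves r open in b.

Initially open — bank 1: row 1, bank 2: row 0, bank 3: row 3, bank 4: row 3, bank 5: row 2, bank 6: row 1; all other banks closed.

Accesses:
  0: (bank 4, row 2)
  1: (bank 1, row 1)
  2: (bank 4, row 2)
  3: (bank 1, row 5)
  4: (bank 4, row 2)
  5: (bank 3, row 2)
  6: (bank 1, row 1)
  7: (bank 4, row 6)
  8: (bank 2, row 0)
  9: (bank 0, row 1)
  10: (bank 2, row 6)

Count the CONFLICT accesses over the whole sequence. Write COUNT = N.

COUNT = 6

  [0] b4 r2: had r3 ⇒ C
  [1] b1 r1: had r1 ⇒ H
  [2] b4 r2: had r2 ⇒ H
  [3] b1 r5: had r1 ⇒ C
  [4] b4 r2: had r2 ⇒ H
  [5] b3 r2: had r3 ⇒ C
  [6] b1 r1: had r5 ⇒ C
  [7] b4 r6: had r2 ⇒ C
  [8] b2 r0: had r0 ⇒ H
  [9] b0 r1: no row ⇒ E
  [10] b2 r6: had r0 ⇒ C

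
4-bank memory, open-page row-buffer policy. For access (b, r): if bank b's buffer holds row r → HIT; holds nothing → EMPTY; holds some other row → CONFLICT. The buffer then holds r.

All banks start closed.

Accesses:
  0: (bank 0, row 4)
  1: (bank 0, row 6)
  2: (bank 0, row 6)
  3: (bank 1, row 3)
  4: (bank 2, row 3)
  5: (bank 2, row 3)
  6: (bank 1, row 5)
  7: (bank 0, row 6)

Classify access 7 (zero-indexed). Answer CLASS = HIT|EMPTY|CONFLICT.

CLASS = HIT

0: bank 0 row 4 — prev None → EMPTY
1: bank 0 row 6 — prev 4 → CONFLICT
2: bank 0 row 6 — prev 6 → HIT
3: bank 1 row 3 — prev None → EMPTY
4: bank 2 row 3 — prev None → EMPTY
5: bank 2 row 3 — prev 3 → HIT
6: bank 1 row 5 — prev 3 → CONFLICT
7: bank 0 row 6 — prev 6 → HIT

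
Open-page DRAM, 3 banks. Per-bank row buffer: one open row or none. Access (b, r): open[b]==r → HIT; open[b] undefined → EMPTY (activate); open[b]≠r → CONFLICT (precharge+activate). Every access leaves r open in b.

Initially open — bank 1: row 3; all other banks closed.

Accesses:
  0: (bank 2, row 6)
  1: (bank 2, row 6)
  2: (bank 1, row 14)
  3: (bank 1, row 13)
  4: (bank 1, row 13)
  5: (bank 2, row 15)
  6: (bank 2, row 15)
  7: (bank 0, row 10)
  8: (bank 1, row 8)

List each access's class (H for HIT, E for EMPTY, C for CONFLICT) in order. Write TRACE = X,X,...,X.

step 0: bank2 None->6 [EMPTY]
step 1: bank2 6->6 [HIT]
step 2: bank1 3->14 [CONFLICT]
step 3: bank1 14->13 [CONFLICT]
step 4: bank1 13->13 [HIT]
step 5: bank2 6->15 [CONFLICT]
step 6: bank2 15->15 [HIT]
step 7: bank0 None->10 [EMPTY]
step 8: bank1 13->8 [CONFLICT]

TRACE = E,H,C,C,H,C,H,E,C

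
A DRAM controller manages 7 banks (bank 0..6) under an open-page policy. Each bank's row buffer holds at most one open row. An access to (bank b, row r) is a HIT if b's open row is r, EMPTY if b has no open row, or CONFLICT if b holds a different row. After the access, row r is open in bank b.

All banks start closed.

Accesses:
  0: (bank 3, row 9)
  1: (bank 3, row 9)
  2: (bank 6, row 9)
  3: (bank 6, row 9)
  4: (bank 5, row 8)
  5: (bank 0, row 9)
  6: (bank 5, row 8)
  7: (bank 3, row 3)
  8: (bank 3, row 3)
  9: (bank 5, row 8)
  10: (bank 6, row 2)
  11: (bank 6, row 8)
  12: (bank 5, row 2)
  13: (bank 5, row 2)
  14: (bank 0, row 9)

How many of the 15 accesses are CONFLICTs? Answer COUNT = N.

COUNT = 4

  [0] b3 r9: no row ⇒ E
  [1] b3 r9: had r9 ⇒ H
  [2] b6 r9: no row ⇒ E
  [3] b6 r9: had r9 ⇒ H
  [4] b5 r8: no row ⇒ E
  [5] b0 r9: no row ⇒ E
  [6] b5 r8: had r8 ⇒ H
  [7] b3 r3: had r9 ⇒ C
  [8] b3 r3: had r3 ⇒ H
  [9] b5 r8: had r8 ⇒ H
  [10] b6 r2: had r9 ⇒ C
  [11] b6 r8: had r2 ⇒ C
  [12] b5 r2: had r8 ⇒ C
  [13] b5 r2: had r2 ⇒ H
  [14] b0 r9: had r9 ⇒ H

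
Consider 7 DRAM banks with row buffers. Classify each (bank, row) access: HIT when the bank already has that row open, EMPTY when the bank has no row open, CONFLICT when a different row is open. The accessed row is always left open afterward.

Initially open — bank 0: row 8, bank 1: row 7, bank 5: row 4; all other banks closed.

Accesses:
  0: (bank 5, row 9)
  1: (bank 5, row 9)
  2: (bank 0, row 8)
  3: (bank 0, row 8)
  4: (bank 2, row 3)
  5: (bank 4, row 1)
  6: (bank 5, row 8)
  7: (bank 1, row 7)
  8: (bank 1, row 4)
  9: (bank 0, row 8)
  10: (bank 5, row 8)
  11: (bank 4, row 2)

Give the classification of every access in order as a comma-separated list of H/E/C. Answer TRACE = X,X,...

0: bank 5 row 9 — prev 4 → CONFLICT
1: bank 5 row 9 — prev 9 → HIT
2: bank 0 row 8 — prev 8 → HIT
3: bank 0 row 8 — prev 8 → HIT
4: bank 2 row 3 — prev None → EMPTY
5: bank 4 row 1 — prev None → EMPTY
6: bank 5 row 8 — prev 9 → CONFLICT
7: bank 1 row 7 — prev 7 → HIT
8: bank 1 row 4 — prev 7 → CONFLICT
9: bank 0 row 8 — prev 8 → HIT
10: bank 5 row 8 — prev 8 → HIT
11: bank 4 row 2 — prev 1 → CONFLICT

TRACE = C,H,H,H,E,E,C,H,C,H,H,C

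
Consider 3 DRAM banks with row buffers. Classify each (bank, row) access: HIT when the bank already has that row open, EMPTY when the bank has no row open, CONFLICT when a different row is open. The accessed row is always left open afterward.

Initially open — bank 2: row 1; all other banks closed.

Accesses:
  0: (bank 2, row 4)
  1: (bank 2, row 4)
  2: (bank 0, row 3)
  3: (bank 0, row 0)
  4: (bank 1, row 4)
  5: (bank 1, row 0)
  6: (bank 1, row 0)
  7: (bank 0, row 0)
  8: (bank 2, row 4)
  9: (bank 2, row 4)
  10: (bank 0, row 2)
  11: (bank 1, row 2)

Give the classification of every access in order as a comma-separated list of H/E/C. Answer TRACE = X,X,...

TRACE = C,H,E,C,E,C,H,H,H,H,C,C

#0 (2,4) C  (was 1)
#1 (2,4) H  (was 4)
#2 (0,3) E
#3 (0,0) C  (was 3)
#4 (1,4) E
#5 (1,0) C  (was 4)
#6 (1,0) H  (was 0)
#7 (0,0) H  (was 0)
#8 (2,4) H  (was 4)
#9 (2,4) H  (was 4)
#10 (0,2) C  (was 0)
#11 (1,2) C  (was 0)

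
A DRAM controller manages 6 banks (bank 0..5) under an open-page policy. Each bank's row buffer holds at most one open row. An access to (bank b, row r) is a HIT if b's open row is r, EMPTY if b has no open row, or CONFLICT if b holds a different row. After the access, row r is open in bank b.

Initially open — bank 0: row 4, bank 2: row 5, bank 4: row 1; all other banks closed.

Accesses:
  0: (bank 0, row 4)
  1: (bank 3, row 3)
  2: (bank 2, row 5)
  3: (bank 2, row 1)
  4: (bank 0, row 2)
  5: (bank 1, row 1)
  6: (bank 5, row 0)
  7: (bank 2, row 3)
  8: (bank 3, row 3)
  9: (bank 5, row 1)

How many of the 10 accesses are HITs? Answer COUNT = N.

#0 (0,4) H  (was 4)
#1 (3,3) E
#2 (2,5) H  (was 5)
#3 (2,1) C  (was 5)
#4 (0,2) C  (was 4)
#5 (1,1) E
#6 (5,0) E
#7 (2,3) C  (was 1)
#8 (3,3) H  (was 3)
#9 (5,1) C  (was 0)

COUNT = 3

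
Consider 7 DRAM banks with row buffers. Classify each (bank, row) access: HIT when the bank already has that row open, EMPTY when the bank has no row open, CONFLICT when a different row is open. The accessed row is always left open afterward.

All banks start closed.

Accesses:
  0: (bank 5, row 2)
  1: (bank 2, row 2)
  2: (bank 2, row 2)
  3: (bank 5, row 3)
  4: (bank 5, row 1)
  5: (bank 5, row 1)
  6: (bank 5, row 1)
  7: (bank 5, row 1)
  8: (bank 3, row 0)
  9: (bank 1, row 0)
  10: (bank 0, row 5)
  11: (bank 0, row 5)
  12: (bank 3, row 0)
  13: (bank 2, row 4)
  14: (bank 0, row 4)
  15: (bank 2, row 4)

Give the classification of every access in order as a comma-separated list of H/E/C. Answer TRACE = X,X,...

TRACE = E,E,H,C,C,H,H,H,E,E,E,H,H,C,C,H

0: bank 5 row 2 — prev None → EMPTY
1: bank 2 row 2 — prev None → EMPTY
2: bank 2 row 2 — prev 2 → HIT
3: bank 5 row 3 — prev 2 → CONFLICT
4: bank 5 row 1 — prev 3 → CONFLICT
5: bank 5 row 1 — prev 1 → HIT
6: bank 5 row 1 — prev 1 → HIT
7: bank 5 row 1 — prev 1 → HIT
8: bank 3 row 0 — prev None → EMPTY
9: bank 1 row 0 — prev None → EMPTY
10: bank 0 row 5 — prev None → EMPTY
11: bank 0 row 5 — prev 5 → HIT
12: bank 3 row 0 — prev 0 → HIT
13: bank 2 row 4 — prev 2 → CONFLICT
14: bank 0 row 4 — prev 5 → CONFLICT
15: bank 2 row 4 — prev 4 → HIT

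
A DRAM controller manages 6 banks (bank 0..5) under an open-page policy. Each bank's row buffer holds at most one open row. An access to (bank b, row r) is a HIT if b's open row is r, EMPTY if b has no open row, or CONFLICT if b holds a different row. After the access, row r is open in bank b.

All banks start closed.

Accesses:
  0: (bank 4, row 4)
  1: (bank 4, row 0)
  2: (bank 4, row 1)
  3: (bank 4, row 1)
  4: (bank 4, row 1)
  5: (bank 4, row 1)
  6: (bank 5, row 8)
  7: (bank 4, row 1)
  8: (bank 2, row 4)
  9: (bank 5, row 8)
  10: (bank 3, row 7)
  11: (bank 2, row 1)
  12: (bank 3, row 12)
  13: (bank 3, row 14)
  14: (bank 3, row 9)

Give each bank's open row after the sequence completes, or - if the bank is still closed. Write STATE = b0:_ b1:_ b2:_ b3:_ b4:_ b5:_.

STATE = b0:- b1:- b2:1 b3:9 b4:1 b5:8

0: bank 4 row 4 — prev None → EMPTY
1: bank 4 row 0 — prev 4 → CONFLICT
2: bank 4 row 1 — prev 0 → CONFLICT
3: bank 4 row 1 — prev 1 → HIT
4: bank 4 row 1 — prev 1 → HIT
5: bank 4 row 1 — prev 1 → HIT
6: bank 5 row 8 — prev None → EMPTY
7: bank 4 row 1 — prev 1 → HIT
8: bank 2 row 4 — prev None → EMPTY
9: bank 5 row 8 — prev 8 → HIT
10: bank 3 row 7 — prev None → EMPTY
11: bank 2 row 1 — prev 4 → CONFLICT
12: bank 3 row 12 — prev 7 → CONFLICT
13: bank 3 row 14 — prev 12 → CONFLICT
14: bank 3 row 9 — prev 14 → CONFLICT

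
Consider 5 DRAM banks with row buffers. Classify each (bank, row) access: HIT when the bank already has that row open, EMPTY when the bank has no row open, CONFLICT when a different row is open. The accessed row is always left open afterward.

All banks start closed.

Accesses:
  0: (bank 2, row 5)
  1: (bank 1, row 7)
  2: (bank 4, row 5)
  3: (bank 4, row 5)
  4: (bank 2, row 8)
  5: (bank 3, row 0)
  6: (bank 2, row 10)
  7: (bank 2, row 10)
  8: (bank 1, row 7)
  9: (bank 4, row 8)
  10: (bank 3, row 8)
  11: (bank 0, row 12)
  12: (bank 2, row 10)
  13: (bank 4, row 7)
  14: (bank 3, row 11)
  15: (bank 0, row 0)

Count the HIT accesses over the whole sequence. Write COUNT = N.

step 0: bank2 None->5 [EMPTY]
step 1: bank1 None->7 [EMPTY]
step 2: bank4 None->5 [EMPTY]
step 3: bank4 5->5 [HIT]
step 4: bank2 5->8 [CONFLICT]
step 5: bank3 None->0 [EMPTY]
step 6: bank2 8->10 [CONFLICT]
step 7: bank2 10->10 [HIT]
step 8: bank1 7->7 [HIT]
step 9: bank4 5->8 [CONFLICT]
step 10: bank3 0->8 [CONFLICT]
step 11: bank0 None->12 [EMPTY]
step 12: bank2 10->10 [HIT]
step 13: bank4 8->7 [CONFLICT]
step 14: bank3 8->11 [CONFLICT]
step 15: bank0 12->0 [CONFLICT]

COUNT = 4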